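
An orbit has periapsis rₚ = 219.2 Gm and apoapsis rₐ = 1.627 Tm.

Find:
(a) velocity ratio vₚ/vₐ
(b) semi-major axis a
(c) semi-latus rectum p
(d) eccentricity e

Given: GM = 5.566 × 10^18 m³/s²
rₚ = 219.2 Gm = 2.192 × 10^11 m
rₐ = 1.627 Tm = 1.627 × 10^12 m
GM = 5.566 × 10^18 m³/s²
a = (rₚ + rₐ)/2 = 9.231 × 10^11 m
e = (rₐ − rₚ)/(rₐ + rₚ) = (1.4078 × 10^12) / (1.8462 × 10^12) = 0.762539
(a) vₚ/vₐ = rₐ/rₚ (angular momentum) = (1.627 × 10^12) / (2.192 × 10^11) = 7.42245 ≈ 7.422
(b) a = 9.231 × 10^11 m ≈ 923.1 Gm
(c) 1 − e² = 0.418534;  p = a(1 − e²) = 9.231 × 10^11 × 0.418534 = 3.86349 × 10^11 m ≈ 386.3 Gm
(d) e = 0.762539 ≈ 0.7625

Final answer:
(a) velocity ratio vₚ/vₐ = 7.422
(b) semi-major axis a = 923.1 Gm
(c) semi-latus rectum p = 386.3 Gm
(d) eccentricity e = 0.7625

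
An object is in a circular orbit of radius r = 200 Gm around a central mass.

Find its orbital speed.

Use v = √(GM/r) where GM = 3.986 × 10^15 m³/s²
r = 200 Gm = 2 × 10^11 m
GM = 3.986 × 10^15 m³/s²
GM/r = (3.986 × 10^15) / (2 × 10^11) = 19930 m²/s²
v = √(GM/r) = 141.174 m/s ≈ 141.2 m/s

Final answer: 141.2 m/s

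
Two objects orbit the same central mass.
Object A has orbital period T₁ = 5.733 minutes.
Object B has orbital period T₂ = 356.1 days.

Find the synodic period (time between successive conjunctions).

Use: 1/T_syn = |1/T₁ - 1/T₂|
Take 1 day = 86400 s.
T₁ = 5.733 minutes = 343.98 s
T₂ = 356.1 days = 3.0767 × 10^7 s
1/T₁ = 0.00290715 s⁻¹
1/T₂ = 3.25023 × 10^-8 s⁻¹
|1/T₁ − 1/T₂| = 0.00290711 s⁻¹
T_syn = 1 / |1/T₁ − 1/T₂| = 343.984 s ≈ 5.733 minutes

Final answer: T_syn = 5.733 minutes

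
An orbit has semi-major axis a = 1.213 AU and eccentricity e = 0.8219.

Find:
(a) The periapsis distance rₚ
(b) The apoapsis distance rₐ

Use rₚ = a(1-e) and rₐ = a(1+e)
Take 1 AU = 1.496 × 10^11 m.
a = 1.213 AU = 1.81465 × 10^11 m
e = 0.8219:  1 − e = 0.1781,  1 + e = 1.8219
(a) rₚ = a(1 − e) = 1.81465 × 10^11 m × 0.1781 = 3.23189 × 10^10 m ≈ 0.216 AU
(b) rₐ = a(1 + e) = 1.81465 × 10^11 m × 1.8219 = 3.30611 × 10^11 m ≈ 2.21 AU

Final answer:
(a) rₚ = 0.216 AU
(b) rₐ = 2.21 AU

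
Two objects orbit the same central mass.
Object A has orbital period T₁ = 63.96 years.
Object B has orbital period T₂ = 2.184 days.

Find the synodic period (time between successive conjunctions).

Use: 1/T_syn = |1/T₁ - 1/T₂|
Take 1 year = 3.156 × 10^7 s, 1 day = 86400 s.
T₁ = 63.96 years = 2.01858 × 10^9 s
T₂ = 2.184 days = 188698 s
1/T₁ = 4.95398 × 10^-10 s⁻¹
1/T₂ = 5.29948 × 10^-6 s⁻¹
|1/T₁ − 1/T₂| = 5.29899 × 10^-6 s⁻¹
T_syn = 1 / |1/T₁ − 1/T₂| = 188715 s ≈ 2.184 days

Final answer: T_syn = 2.184 days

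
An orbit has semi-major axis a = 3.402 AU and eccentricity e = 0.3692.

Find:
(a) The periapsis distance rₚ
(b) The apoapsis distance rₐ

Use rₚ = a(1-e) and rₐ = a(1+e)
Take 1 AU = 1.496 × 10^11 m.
a = 3.402 AU = 5.08939 × 10^11 m
e = 0.3692:  1 − e = 0.6308,  1 + e = 1.3692
(a) rₚ = a(1 − e) = 5.08939 × 10^11 m × 0.6308 = 3.21039 × 10^11 m ≈ 2.146 AU
(b) rₐ = a(1 + e) = 5.08939 × 10^11 m × 1.3692 = 6.9684 × 10^11 m ≈ 4.658 AU

Final answer:
(a) rₚ = 2.146 AU
(b) rₐ = 4.658 AU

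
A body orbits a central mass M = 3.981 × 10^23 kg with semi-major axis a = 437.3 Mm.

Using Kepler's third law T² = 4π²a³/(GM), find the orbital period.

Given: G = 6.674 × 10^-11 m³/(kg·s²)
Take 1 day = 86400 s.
M = 3.981 × 10^23 kg
GM = G × M = 6.674 × 10^-11 × 3.981 × 10^23 = 2.65692 × 10^13 m³/s²
a = 437.3 Mm = 4.373 × 10^8 m
a³ = 8.36254 × 10^25 m³
T = 2π √(a³/GM) = 2π √((8.36254 × 10^25) / (2.65692 × 10^13)) = 2π × 1.77411 × 10^6 s
T = 1.1147 × 10^7 s ≈ 129 days

Final answer: 129 days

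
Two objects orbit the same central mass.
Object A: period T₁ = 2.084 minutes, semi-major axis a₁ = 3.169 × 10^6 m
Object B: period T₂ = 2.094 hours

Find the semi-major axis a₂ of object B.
T₁ = 2.084 minutes = 125.04 s
T₂ = 2.094 hours = 7538.4 s
a₁ = 3.169 × 10^6 m
Kepler's third law: (T₂/T₁)² = (a₂/a₁)³  ⇒  a₂ = a₁ (T₂/T₁)^(2/3)
T₂/T₁ = 60.2879
(T₂/T₁)^(2/3) = 15.3752
a₂ = 3.169 × 10^6 m × 15.3752 = 4.87239 × 10^7 m ≈ 4.872 × 10^7 m

Final answer: a₂ = 4.872 × 10^7 m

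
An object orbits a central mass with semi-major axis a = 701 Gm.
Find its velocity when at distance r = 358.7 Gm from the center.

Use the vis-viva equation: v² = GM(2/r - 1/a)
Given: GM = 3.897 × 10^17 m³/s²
a = 701 Gm = 7.01 × 10^11 m
r = 358.7 Gm = 3.587 × 10^11 m
GM = 3.897 × 10^17 m³/s²
2/r − 1/a = 5.57569 × 10^-12 − 1.42653 × 10^-12 = 4.14916 × 10^-12 m⁻¹
v² = GM (2/r − 1/a) = 1.61693 × 10^6 m²/s²
v = 1271.58 m/s ≈ 1.272 km/s

Final answer: 1.272 km/s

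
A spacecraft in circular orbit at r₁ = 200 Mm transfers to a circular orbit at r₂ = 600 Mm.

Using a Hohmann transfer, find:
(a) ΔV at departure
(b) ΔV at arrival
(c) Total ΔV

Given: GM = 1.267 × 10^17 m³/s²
r₁ = 200 Mm = 2 × 10^8 m
r₂ = 600 Mm = 6 × 10^8 m
GM = 1.267 × 10^17 m³/s²
Transfer ellipse: a_t = (r₁ + r₂)/2 = 4 × 10^8 m
Circular speed at r₁: v₁ = √(GM/r₁) = 25169.4 m/s
Transfer speed at r₁ (periapsis): v₁ₜ = √(GM(2/r₁ − 1/a_t)) = 30826.1 m/s
(a) ΔV₁ = v₁ₜ − v₁ = 5656.7 m/s ≈ 5.657 km/s
Circular speed at r₂: v₂ = √(GM/r₂) = 14531.6 m/s
Transfer speed at r₂ (apoapsis): v₂ₜ = √(GM(2/r₂ − 1/a_t)) = 10275.4 m/s
(b) ΔV₂ = v₂ − v₂ₜ = 4256.2 m/s ≈ 4.256 km/s
(c) ΔV_total = ΔV₁ + ΔV₂ = 9912.9 m/s ≈ 9.913 km/s

Final answer:
(a) ΔV₁ = 5.657 km/s
(b) ΔV₂ = 4.256 km/s
(c) ΔV_total = 9.913 km/s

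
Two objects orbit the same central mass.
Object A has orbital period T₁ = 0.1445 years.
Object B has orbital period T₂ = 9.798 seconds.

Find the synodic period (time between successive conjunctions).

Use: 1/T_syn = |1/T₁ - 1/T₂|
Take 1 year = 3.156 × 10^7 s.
T₁ = 0.1445 years = 4.56042 × 10^6 s
T₂ = 9.798 seconds
1/T₁ = 2.19278 × 10^-7 s⁻¹
1/T₂ = 0.102062 s⁻¹
|1/T₁ − 1/T₂| = 0.102061 s⁻¹
T_syn = 1 / |1/T₁ − 1/T₂| = 9.79802 s ≈ 9.798 seconds

Final answer: T_syn = 9.798 seconds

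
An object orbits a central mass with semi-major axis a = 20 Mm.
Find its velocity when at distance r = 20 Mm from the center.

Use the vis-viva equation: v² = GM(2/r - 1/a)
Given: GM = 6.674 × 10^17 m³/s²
a = 20 Mm = 2 × 10^7 m
r = 20 Mm = 2 × 10^7 m
GM = 6.674 × 10^17 m³/s²
2/r − 1/a = 1 × 10^-7 − 5 × 10^-8 = 5 × 10^-8 m⁻¹
v² = GM (2/r − 1/a) = 3.337 × 10^10 m²/s²
v = 182675 m/s ≈ 182.7 km/s

Final answer: 182.7 km/s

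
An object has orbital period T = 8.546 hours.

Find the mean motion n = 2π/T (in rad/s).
T = 8.546 hours = 30765.6 s
n = 2π / 30765.6 s = 0.000204228 rad/s ≈ 0.0002042 rad/s

Final answer: n = 0.0002042 rad/s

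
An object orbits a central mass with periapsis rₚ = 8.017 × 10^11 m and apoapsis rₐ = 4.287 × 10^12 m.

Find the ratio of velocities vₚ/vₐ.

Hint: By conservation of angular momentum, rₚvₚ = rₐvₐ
rₚ = 8.017 × 10^11 m
rₐ = 4.287 × 10^12 m
rₚvₚ = rₐvₐ  ⇒  vₚ/vₐ = rₐ/rₚ
vₚ/vₐ = (4.287 × 10^12) / (8.017 × 10^11) = 5.34739

Final answer: vₚ/vₐ = 5.347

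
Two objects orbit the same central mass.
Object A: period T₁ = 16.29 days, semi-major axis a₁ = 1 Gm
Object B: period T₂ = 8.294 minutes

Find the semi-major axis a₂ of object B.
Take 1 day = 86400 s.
T₁ = 16.29 days = 1.40746 × 10^6 s
T₂ = 8.294 minutes = 497.64 s
a₁ = 1 Gm = 1 × 10^9 m
Kepler's third law: (T₂/T₁)² = (a₂/a₁)³  ⇒  a₂ = a₁ (T₂/T₁)^(2/3)
T₂/T₁ = 0.000353574
(T₂/T₁)^(2/3) = 0.0050002
a₂ = 1 × 10^9 m × 0.0050002 = 5.0002 × 10^6 m ≈ 5 Mm

Final answer: a₂ = 5 Mm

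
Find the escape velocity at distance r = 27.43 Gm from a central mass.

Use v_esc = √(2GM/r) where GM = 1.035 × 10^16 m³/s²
r = 27.43 Gm = 2.743 × 10^10 m
GM = 1.035 × 10^16 m³/s²
2GM/r = 2 × (1.035 × 10^16) / (2.743 × 10^10) = 754648 m²/s²
v_esc = √(2GM/r) = 868.705 m/s ≈ 868.7 m/s

Final answer: 868.7 m/s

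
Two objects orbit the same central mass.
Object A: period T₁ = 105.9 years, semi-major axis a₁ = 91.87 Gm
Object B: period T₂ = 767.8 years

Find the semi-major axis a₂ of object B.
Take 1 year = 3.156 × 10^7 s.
T₁ = 105.9 years = 3.3422 × 10^9 s
T₂ = 767.8 years = 2.42318 × 10^10 s
a₁ = 91.87 Gm = 9.187 × 10^10 m
Kepler's third law: (T₂/T₁)² = (a₂/a₁)³  ⇒  a₂ = a₁ (T₂/T₁)^(2/3)
T₂/T₁ = 7.25024
(T₂/T₁)^(2/3) = 3.746
a₂ = 9.187 × 10^10 m × 3.746 = 3.44145 × 10^11 m ≈ 344.1 Gm

Final answer: a₂ = 344.1 Gm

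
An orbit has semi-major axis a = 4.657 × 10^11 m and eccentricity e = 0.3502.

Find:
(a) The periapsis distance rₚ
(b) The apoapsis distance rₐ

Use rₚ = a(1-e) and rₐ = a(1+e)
a = 4.657 × 10^11 m
e = 0.3502:  1 − e = 0.6498,  1 + e = 1.3502
(a) rₚ = a(1 − e) = 4.657 × 10^11 m × 0.6498 = 3.02612 × 10^11 m ≈ 3.026 × 10^11 m
(b) rₐ = a(1 + e) = 4.657 × 10^11 m × 1.3502 = 6.28788 × 10^11 m ≈ 6.288 × 10^11 m

Final answer:
(a) rₚ = 3.026 × 10^11 m
(b) rₐ = 6.288 × 10^11 m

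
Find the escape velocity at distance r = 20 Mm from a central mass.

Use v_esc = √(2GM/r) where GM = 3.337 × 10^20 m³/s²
r = 20 Mm = 2 × 10^7 m
GM = 3.337 × 10^20 m³/s²
2GM/r = 2 × (3.337 × 10^20) / (2 × 10^7) = 3.337 × 10^13 m²/s²
v_esc = √(2GM/r) = 5.77668 × 10^6 m/s ≈ 5777 km/s

Final answer: 5777 km/s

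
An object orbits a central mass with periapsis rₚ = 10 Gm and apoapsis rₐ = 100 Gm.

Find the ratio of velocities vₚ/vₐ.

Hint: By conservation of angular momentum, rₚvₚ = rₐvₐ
rₚ = 10 Gm = 1 × 10^10 m
rₐ = 100 Gm = 1 × 10^11 m
rₚvₚ = rₐvₐ  ⇒  vₚ/vₐ = rₐ/rₚ
vₚ/vₐ = (1 × 10^11) / (1 × 10^10) = 10

Final answer: vₚ/vₐ = 10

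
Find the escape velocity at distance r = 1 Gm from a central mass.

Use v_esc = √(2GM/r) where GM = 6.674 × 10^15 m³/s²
r = 1 Gm = 1 × 10^9 m
GM = 6.674 × 10^15 m³/s²
2GM/r = 2 × (6.674 × 10^15) / (1 × 10^9) = 1.3348 × 10^7 m²/s²
v_esc = √(2GM/r) = 3653.49 m/s ≈ 3.653 km/s

Final answer: 3.653 km/s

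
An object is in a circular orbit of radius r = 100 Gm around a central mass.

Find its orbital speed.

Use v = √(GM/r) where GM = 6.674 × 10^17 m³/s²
r = 100 Gm = 1 × 10^11 m
GM = 6.674 × 10^17 m³/s²
GM/r = (6.674 × 10^17) / (1 × 10^11) = 6.674 × 10^6 m²/s²
v = √(GM/r) = 2583.41 m/s ≈ 2.583 km/s

Final answer: 2.583 km/s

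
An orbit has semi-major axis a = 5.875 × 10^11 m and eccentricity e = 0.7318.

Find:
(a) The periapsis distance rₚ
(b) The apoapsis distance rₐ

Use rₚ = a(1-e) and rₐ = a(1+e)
a = 5.875 × 10^11 m
e = 0.7318:  1 − e = 0.2682,  1 + e = 1.7318
(a) rₚ = a(1 − e) = 5.875 × 10^11 m × 0.2682 = 1.57568 × 10^11 m ≈ 1.576 × 10^11 m
(b) rₐ = a(1 + e) = 5.875 × 10^11 m × 1.7318 = 1.01743 × 10^12 m ≈ 1.017 × 10^12 m

Final answer:
(a) rₚ = 1.576 × 10^11 m
(b) rₐ = 1.017 × 10^12 m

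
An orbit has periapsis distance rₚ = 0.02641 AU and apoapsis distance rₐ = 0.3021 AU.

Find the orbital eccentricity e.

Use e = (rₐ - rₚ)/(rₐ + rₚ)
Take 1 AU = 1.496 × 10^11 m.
rₚ = 0.02641 AU = 3.95094 × 10^9 m
rₐ = 0.3021 AU = 4.51942 × 10^10 m
rₐ − rₚ = 4.12432 × 10^10 m
rₐ + rₚ = 4.91451 × 10^10 m
e = (rₐ − rₚ)/(rₐ + rₚ) = 0.839213

Final answer: e = 0.8392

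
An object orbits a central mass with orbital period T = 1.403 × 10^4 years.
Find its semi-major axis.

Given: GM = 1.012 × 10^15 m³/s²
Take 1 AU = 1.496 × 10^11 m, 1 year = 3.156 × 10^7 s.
T = 1.403 × 10^4 years = 4.42787 × 10^11 s
GM = 1.012 × 10^15 m³/s²
Kepler's third law: a³ = GM T² / (4π²)
T² = 1.9606 × 10^23 s²
a³ = (1.012 × 10^15) × (1.9606 × 10^23) / (4π²) = 5.02586 × 10^36 m³
a = (a³)^(1/3) = 1.71292 × 10^12 m ≈ 11.45 AU

Final answer: 11.45 AU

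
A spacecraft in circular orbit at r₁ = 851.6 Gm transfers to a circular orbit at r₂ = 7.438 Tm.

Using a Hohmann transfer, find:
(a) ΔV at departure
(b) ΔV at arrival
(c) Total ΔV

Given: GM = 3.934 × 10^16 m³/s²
r₁ = 851.6 Gm = 8.516 × 10^11 m
r₂ = 7.438 Tm = 7.438 × 10^12 m
GM = 3.934 × 10^16 m³/s²
Transfer ellipse: a_t = (r₁ + r₂)/2 = 4.1448 × 10^12 m
Circular speed at r₁: v₁ = √(GM/r₁) = 214.931 m/s
Transfer speed at r₁ (periapsis): v₁ₜ = √(GM(2/r₁ − 1/a_t)) = 287.923 m/s
(a) ΔV₁ = v₁ₜ − v₁ = 72.9914 m/s ≈ 72.99 m/s
Circular speed at r₂: v₂ = √(GM/r₂) = 72.7259 m/s
Transfer speed at r₂ (apoapsis): v₂ₜ = √(GM(2/r₂ − 1/a_t)) = 32.9652 m/s
(b) ΔV₂ = v₂ − v₂ₜ = 39.7607 m/s ≈ 39.76 m/s
(c) ΔV_total = ΔV₁ + ΔV₂ = 112.752 m/s ≈ 112.8 m/s

Final answer:
(a) ΔV₁ = 72.99 m/s
(b) ΔV₂ = 39.76 m/s
(c) ΔV_total = 112.8 m/s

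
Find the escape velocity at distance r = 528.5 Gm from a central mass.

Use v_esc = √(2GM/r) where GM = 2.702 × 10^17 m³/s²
r = 528.5 Gm = 5.285 × 10^11 m
GM = 2.702 × 10^17 m³/s²
2GM/r = 2 × (2.702 × 10^17) / (5.285 × 10^11) = 1.02252 × 10^6 m²/s²
v_esc = √(2GM/r) = 1011.2 m/s ≈ 1.011 km/s

Final answer: 1.011 km/s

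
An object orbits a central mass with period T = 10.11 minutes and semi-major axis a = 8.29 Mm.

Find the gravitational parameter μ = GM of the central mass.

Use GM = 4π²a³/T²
T = 10.11 minutes = 606.6 s
a = 8.29 Mm = 8.29 × 10^6 m
a³ = 5.69723 × 10^20 m³
T² = 367964 s²
GM = 4π² × (5.69723 × 10^20) / 367964 = 6.11249 × 10^16 m³/s²
GM ≈ 6.112 × 10^16 m³/s²

Final answer: GM = 6.112 × 10^16 m³/s²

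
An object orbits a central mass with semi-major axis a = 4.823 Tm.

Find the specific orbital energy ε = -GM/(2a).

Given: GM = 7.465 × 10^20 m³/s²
a = 4.823 Tm = 4.823 × 10^12 m
GM = 7.465 × 10^20 m³/s²
2a = 9.646 × 10^12 m
ε = −GM/(2a) = -7.73896 × 10^7 J/kg ≈ -77.39 MJ/kg

Final answer: -77.39 MJ/kg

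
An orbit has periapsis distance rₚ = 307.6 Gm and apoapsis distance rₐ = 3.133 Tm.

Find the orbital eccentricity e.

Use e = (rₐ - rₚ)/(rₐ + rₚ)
rₚ = 307.6 Gm = 3.076 × 10^11 m
rₐ = 3.133 Tm = 3.133 × 10^12 m
rₐ − rₚ = 2.8254 × 10^12 m
rₐ + rₚ = 3.4406 × 10^12 m
e = (rₐ − rₚ)/(rₐ + rₚ) = 0.821194

Final answer: e = 0.8212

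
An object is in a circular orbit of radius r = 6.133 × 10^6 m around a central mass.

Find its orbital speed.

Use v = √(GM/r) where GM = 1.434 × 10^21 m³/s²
r = 6.133 × 10^6 m
GM = 1.434 × 10^21 m³/s²
GM/r = (1.434 × 10^21) / (6.133 × 10^6) = 2.33817 × 10^14 m²/s²
v = √(GM/r) = 1.52911 × 10^7 m/s ≈ 1.529 × 10^4 km/s

Final answer: 1.529 × 10^4 km/s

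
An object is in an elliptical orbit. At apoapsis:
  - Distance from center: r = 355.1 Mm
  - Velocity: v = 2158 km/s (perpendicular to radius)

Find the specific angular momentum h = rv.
r = 355.1 Mm = 3.551 × 10^8 m
v = 2158 km/s = 2.158 × 10^6 m/s
h = rv = 3.551 × 10^8 × 2.158 × 10^6 = 7.66306 × 10^14 m²/s ≈ 7.663 × 10^14 m²/s

Final answer: h = 7.663 × 10^14 m²/s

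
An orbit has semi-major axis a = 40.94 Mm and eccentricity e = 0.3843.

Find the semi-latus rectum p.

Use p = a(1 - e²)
a = 40.94 Mm = 4.094 × 10^7 m
e = 0.3843,  e² = 0.147686,  1 − e² = 0.852314
p = a(1 − e²) = 4.094 × 10^7 m × 0.852314 = 3.48937 × 10^7 m ≈ 34.89 Mm

Final answer: p = 34.89 Mm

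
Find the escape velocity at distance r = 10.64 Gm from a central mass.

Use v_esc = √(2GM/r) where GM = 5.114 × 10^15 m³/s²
r = 10.64 Gm = 1.064 × 10^10 m
GM = 5.114 × 10^15 m³/s²
2GM/r = 2 × (5.114 × 10^15) / (1.064 × 10^10) = 961278 m²/s²
v_esc = √(2GM/r) = 980.448 m/s ≈ 980.4 m/s

Final answer: 980.4 m/s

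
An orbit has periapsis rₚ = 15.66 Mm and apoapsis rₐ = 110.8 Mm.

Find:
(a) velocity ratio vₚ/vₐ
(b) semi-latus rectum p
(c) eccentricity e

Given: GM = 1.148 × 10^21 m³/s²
rₚ = 15.66 Mm = 1.566 × 10^7 m
rₐ = 110.8 Mm = 1.108 × 10^8 m
GM = 1.148 × 10^21 m³/s²
a = (rₚ + rₐ)/2 = 6.323 × 10^7 m
e = (rₐ − rₚ)/(rₐ + rₚ) = (9.514 × 10^7) / (1.2646 × 10^8) = 0.752333
(a) vₚ/vₐ = rₐ/rₚ (angular momentum) = (1.108 × 10^8) / (1.566 × 10^7) = 7.07535 ≈ 7.075
(b) 1 − e² = 0.433995;  p = a(1 − e²) = 6.323 × 10^7 × 0.433995 = 2.74415 × 10^7 m ≈ 27.44 Mm
(c) e = 0.752333 ≈ 0.7523

Final answer:
(a) velocity ratio vₚ/vₐ = 7.075
(b) semi-latus rectum p = 27.44 Mm
(c) eccentricity e = 0.7523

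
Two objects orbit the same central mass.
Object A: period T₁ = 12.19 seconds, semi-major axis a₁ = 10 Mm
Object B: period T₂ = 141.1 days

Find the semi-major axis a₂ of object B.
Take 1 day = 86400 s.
T₁ = 12.19 seconds
T₂ = 141.1 days = 1.2191 × 10^7 s
a₁ = 10 Mm = 1 × 10^7 m
Kepler's third law: (T₂/T₁)² = (a₂/a₁)³  ⇒  a₂ = a₁ (T₂/T₁)^(2/3)
T₂/T₁ = 1.00009 × 10^6
(T₂/T₁)^(2/3) = 10000.6
a₂ = 1 × 10^7 m × 10000.6 = 1.00006 × 10^11 m ≈ 100 Gm

Final answer: a₂ = 100 Gm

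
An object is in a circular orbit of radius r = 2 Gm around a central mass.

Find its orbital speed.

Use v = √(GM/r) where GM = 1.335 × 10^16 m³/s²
r = 2 Gm = 2 × 10^9 m
GM = 1.335 × 10^16 m³/s²
GM/r = (1.335 × 10^16) / (2 × 10^9) = 6.675 × 10^6 m²/s²
v = √(GM/r) = 2583.6 m/s ≈ 2.584 km/s

Final answer: 2.584 km/s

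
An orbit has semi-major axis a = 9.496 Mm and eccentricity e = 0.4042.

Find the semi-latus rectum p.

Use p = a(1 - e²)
a = 9.496 Mm = 9.496 × 10^6 m
e = 0.4042,  e² = 0.163378,  1 − e² = 0.836622
p = a(1 − e²) = 9.496 × 10^6 m × 0.836622 = 7.94457 × 10^6 m ≈ 7.945 Mm

Final answer: p = 7.945 Mm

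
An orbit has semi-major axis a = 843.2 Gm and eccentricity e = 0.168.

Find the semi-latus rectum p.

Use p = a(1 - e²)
a = 843.2 Gm = 8.432 × 10^11 m
e = 0.168,  e² = 0.028224,  1 − e² = 0.971776
p = a(1 − e²) = 8.432 × 10^11 m × 0.971776 = 8.19402 × 10^11 m ≈ 819.4 Gm

Final answer: p = 819.4 Gm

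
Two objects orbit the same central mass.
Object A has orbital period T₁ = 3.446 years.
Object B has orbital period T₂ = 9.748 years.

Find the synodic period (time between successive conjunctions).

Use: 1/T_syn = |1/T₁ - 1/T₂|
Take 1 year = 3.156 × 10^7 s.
T₁ = 3.446 years = 1.08756 × 10^8 s
T₂ = 9.748 years = 3.07647 × 10^8 s
1/T₁ = 9.19492 × 10^-9 s⁻¹
1/T₂ = 3.25048 × 10^-9 s⁻¹
|1/T₁ − 1/T₂| = 5.94444 × 10^-9 s⁻¹
T_syn = 1 / |1/T₁ − 1/T₂| = 1.68225 × 10^8 s ≈ 5.33 years

Final answer: T_syn = 5.33 years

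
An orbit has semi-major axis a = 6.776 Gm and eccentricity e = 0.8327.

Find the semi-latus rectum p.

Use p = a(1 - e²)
a = 6.776 Gm = 6.776 × 10^9 m
e = 0.8327,  e² = 0.693389,  1 − e² = 0.306611
p = a(1 − e²) = 6.776 × 10^9 m × 0.306611 = 2.07759 × 10^9 m ≈ 2.078 Gm

Final answer: p = 2.078 Gm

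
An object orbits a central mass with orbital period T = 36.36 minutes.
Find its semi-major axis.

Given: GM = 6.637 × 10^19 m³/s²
T = 36.36 minutes = 2181.6 s
GM = 6.637 × 10^19 m³/s²
Kepler's third law: a³ = GM T² / (4π²)
T² = 4.75938 × 10^6 s²
a³ = (6.637 × 10^19) × (4.75938 × 10^6) / (4π²) = 8.00133 × 10^24 m³
a = (a³)^(1/3) = 2.00011 × 10^8 m ≈ 200 Mm

Final answer: 200 Mm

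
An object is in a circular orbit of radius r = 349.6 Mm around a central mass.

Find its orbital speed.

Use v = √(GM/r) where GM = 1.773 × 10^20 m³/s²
r = 349.6 Mm = 3.496 × 10^8 m
GM = 1.773 × 10^20 m³/s²
GM/r = (1.773 × 10^20) / (3.496 × 10^8) = 5.07151 × 10^11 m²/s²
v = √(GM/r) = 712145 m/s ≈ 712.1 km/s

Final answer: 712.1 km/s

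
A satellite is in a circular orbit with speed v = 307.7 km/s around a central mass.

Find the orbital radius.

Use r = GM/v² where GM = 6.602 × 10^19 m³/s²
v = 307.7 km/s = 307700 m/s
GM = 6.602 × 10^19 m³/s²
v² = 9.46793 × 10^10 m²/s²
r = GM/v² = (6.602 × 10^19) / (9.46793 × 10^10) = 6.97301 × 10^8 m ≈ 697.3 Mm

Final answer: 697.3 Mm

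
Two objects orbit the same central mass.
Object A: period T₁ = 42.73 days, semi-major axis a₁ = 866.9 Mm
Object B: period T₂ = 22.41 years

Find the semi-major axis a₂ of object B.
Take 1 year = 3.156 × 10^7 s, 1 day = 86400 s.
T₁ = 42.73 days = 3.69187 × 10^6 s
T₂ = 22.41 years = 7.0726 × 10^8 s
a₁ = 866.9 Mm = 8.669 × 10^8 m
Kepler's third law: (T₂/T₁)² = (a₂/a₁)³  ⇒  a₂ = a₁ (T₂/T₁)^(2/3)
T₂/T₁ = 191.572
(T₂/T₁)^(2/3) = 33.2319
a₂ = 8.669 × 10^8 m × 33.2319 = 2.88087 × 10^10 m ≈ 28.81 Gm

Final answer: a₂ = 28.81 Gm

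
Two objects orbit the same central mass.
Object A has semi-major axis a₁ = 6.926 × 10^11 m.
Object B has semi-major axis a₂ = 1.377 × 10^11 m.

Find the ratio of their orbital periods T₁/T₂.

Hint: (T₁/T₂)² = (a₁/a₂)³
a₁ = 6.926 × 10^11 m
a₂ = 1.377 × 10^11 m
a₁/a₂ = 5.02977
T₁/T₂ = (a₁/a₂)^(3/2) = (5.02977)^1.5 = 11.2804

Final answer: T₁/T₂ = 11.28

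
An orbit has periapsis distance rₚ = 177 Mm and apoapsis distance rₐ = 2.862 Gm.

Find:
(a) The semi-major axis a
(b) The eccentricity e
rₚ = 177 Mm = 1.77 × 10^8 m
rₐ = 2.862 Gm = 2.862 × 10^9 m
(a) a = (rₚ + rₐ)/2 = 1.5195 × 10^9 m ≈ 1.52 Gm
(b) e = (rₐ − rₚ)/(rₐ + rₚ) = (2.685 × 10^9) / (3.039 × 10^9) = 0.883514

Final answer:
(a) a = 1.52 Gm
(b) e = 0.8835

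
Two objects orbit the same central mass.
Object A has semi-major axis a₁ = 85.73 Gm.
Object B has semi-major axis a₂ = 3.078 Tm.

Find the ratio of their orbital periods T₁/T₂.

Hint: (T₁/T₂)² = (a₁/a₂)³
a₁ = 85.73 Gm = 8.573 × 10^10 m
a₂ = 3.078 Tm = 3.078 × 10^12 m
a₁/a₂ = 0.0278525
T₁/T₂ = (a₁/a₂)^(3/2) = (0.0278525)^1.5 = 0.00464832

Final answer: T₁/T₂ = 0.004648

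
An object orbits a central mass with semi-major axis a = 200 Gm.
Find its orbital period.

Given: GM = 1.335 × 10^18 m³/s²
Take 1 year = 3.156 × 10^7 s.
a = 200 Gm = 2 × 10^11 m
GM = 1.335 × 10^18 m³/s²
a³ = 8 × 10^33 m³
T = 2π √(a³/GM) = 2π √((8 × 10^33) / (1.335 × 10^18)) = 2π × 7.74113 × 10^7 s
T = 4.8639 × 10^8 s ≈ 15.41 years

Final answer: 15.41 years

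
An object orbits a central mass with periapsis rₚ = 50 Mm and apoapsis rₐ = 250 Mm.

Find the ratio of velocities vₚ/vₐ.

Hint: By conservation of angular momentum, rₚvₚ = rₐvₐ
rₚ = 50 Mm = 5 × 10^7 m
rₐ = 250 Mm = 2.5 × 10^8 m
rₚvₚ = rₐvₐ  ⇒  vₚ/vₐ = rₐ/rₚ
vₚ/vₐ = (2.5 × 10^8) / (5 × 10^7) = 5

Final answer: vₚ/vₐ = 5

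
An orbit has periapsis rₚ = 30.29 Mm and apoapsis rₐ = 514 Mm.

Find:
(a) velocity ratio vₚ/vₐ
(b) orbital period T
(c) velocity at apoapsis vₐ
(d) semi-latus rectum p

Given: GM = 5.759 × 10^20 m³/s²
rₚ = 30.29 Mm = 3.029 × 10^7 m
rₐ = 514 Mm = 5.14 × 10^8 m
GM = 5.759 × 10^20 m³/s²
a = (rₚ + rₐ)/2 = 2.72145 × 10^8 m
e = (rₐ − rₚ)/(rₐ + rₚ) = (4.8371 × 10^8) / (5.4429 × 10^8) = 0.888699
(a) vₚ/vₐ = rₐ/rₚ (angular momentum) = (5.14 × 10^8) / (3.029 × 10^7) = 16.9693 ≈ 16.97
(b) a³ = 2.01558 × 10^25 m³;  T = 2π √(a³/GM) = 2π × 187.08 s = 1175.46 s ≈ 19.59 minutes
(c) vₐ² = GM (2/rₐ − 1/a) = 5.759 × 10^20 × (3.89105 × 10^-9 − 3.67451 × 10^-9) = 1.24705 × 10^11 m²/s²;  vₐ = 353136 m/s ≈ 353.1 km/s
(d) 1 − e² = 0.210214;  p = a(1 − e²) = 2.72145 × 10^8 × 0.210214 = 5.72087 × 10^7 m ≈ 57.21 Mm

Final answer:
(a) velocity ratio vₚ/vₐ = 16.97
(b) orbital period T = 19.59 minutes
(c) velocity at apoapsis vₐ = 353.1 km/s
(d) semi-latus rectum p = 57.21 Mm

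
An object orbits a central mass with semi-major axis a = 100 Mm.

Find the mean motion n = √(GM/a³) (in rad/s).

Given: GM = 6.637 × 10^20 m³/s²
a = 100 Mm = 1 × 10^8 m
GM = 6.637 × 10^20 m³/s²
a³ = 1 × 10^24 m³
GM/a³ = (6.637 × 10^20) / (1 × 10^24) = 0.0006637 s⁻²
n = √(GM/a³) = 0.0257624 rad/s ≈ 0.02576 rad/s

Final answer: n = 0.02576 rad/s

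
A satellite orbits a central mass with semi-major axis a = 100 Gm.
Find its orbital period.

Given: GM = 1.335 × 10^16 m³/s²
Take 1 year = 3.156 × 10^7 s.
a = 100 Gm = 1 × 10^11 m
GM = 1.335 × 10^16 m³/s²
a³ = 1 × 10^33 m³
T = 2π √(a³/GM) = 2π √((1 × 10^33) / (1.335 × 10^16)) = 2π × 2.7369 × 10^8 s
T = 1.71965 × 10^9 s ≈ 54.49 years

Final answer: 54.49 years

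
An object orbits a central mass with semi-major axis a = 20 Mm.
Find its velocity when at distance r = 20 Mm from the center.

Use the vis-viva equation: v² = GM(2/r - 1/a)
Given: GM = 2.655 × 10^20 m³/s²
a = 20 Mm = 2 × 10^7 m
r = 20 Mm = 2 × 10^7 m
GM = 2.655 × 10^20 m³/s²
2/r − 1/a = 1 × 10^-7 − 5 × 10^-8 = 5 × 10^-8 m⁻¹
v² = GM (2/r − 1/a) = 1.3275 × 10^13 m²/s²
v = 3.64349 × 10^6 m/s ≈ 3643 km/s

Final answer: 3643 km/s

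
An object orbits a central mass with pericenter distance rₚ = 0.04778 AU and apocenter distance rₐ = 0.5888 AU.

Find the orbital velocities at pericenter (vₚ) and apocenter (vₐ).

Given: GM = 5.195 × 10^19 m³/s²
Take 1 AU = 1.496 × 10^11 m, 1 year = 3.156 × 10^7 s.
rₚ = 0.04778 AU = 7.14789 × 10^9 m
rₐ = 0.5888 AU = 8.80845 × 10^10 m
GM = 5.195 × 10^19 m³/s²
a = (rₚ + rₐ)/2 = 4.76162 × 10^10 m
Vis-viva: v² = GM (2/r − 1/a)
vₚ² = 5.195 × 10^19 × (2.79803 × 10^-10 − 2.10013 × 10^-11) = 1.34447 × 10^10 m²/s²
vₚ = 115951 m/s ≈ 24.46 AU/year
vₐ² = 5.195 × 10^19 × (2.27055 × 10^-11 − 2.10013 × 10^-11) = 8.85338 × 10^7 m²/s²
vₐ = 9409.24 m/s ≈ 1.985 AU/year

Final answer: vₚ = 24.46 AU/year, vₐ = 1.985 AU/year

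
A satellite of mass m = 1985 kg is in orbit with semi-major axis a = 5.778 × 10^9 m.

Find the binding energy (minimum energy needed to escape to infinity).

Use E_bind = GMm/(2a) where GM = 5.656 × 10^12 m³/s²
a = 5.778 × 10^9 m
GM = 5.656 × 10^12 m³/s²
m = 1985 kg
GMm = 5.656 × 10^12 × 1985 = 1.12272 × 10^16 m³·kg/s²
2a = 1.1556 × 10^10 m
E_bind = GMm/(2a) = 971544 J ≈ 971.5 kJ

Final answer: 971.5 kJ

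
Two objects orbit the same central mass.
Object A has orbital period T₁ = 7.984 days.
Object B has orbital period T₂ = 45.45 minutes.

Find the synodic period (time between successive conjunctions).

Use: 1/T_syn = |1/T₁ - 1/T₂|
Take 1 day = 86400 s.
T₁ = 7.984 days = 689818 s
T₂ = 45.45 minutes = 2727 s
1/T₁ = 1.44966 × 10^-6 s⁻¹
1/T₂ = 0.000366703 s⁻¹
|1/T₁ − 1/T₂| = 0.000365254 s⁻¹
T_syn = 1 / |1/T₁ − 1/T₂| = 2737.82 s ≈ 45.63 minutes

Final answer: T_syn = 45.63 minutes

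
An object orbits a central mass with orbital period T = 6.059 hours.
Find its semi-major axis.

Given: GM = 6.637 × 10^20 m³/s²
T = 6.059 hours = 21812.4 s
GM = 6.637 × 10^20 m³/s²
Kepler's third law: a³ = GM T² / (4π²)
T² = 4.75781 × 10^8 s²
a³ = (6.637 × 10^20) × (4.75781 × 10^8) / (4π²) = 7.99869 × 10^27 m³
a = (a³)^(1/3) = 1.99989 × 10^9 m ≈ 2 Gm

Final answer: 2 Gm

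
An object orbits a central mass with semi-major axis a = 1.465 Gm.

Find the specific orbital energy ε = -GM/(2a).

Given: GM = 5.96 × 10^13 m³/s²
a = 1.465 Gm = 1.465 × 10^9 m
GM = 5.96 × 10^13 m³/s²
2a = 2.93 × 10^9 m
ε = −GM/(2a) = -20341.3 J/kg ≈ -20.34 kJ/kg

Final answer: -20.34 kJ/kg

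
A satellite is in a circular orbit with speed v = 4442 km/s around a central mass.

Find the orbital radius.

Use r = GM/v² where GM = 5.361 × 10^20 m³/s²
v = 4442 km/s = 4.442 × 10^6 m/s
GM = 5.361 × 10^20 m³/s²
v² = 1.97314 × 10^13 m²/s²
r = GM/v² = (5.361 × 10^20) / (1.97314 × 10^13) = 2.71699 × 10^7 m ≈ 27.17 Mm

Final answer: 27.17 Mm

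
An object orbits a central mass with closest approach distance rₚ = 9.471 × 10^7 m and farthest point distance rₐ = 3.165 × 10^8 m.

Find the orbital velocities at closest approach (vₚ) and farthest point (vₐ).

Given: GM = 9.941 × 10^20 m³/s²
rₚ = 9.471 × 10^7 m
rₐ = 3.165 × 10^8 m
GM = 9.941 × 10^20 m³/s²
a = (rₚ + rₐ)/2 = 2.05605 × 10^8 m
Vis-viva: v² = GM (2/r − 1/a)
vₚ² = 9.941 × 10^20 × (2.11171 × 10^-8 − 4.86369 × 10^-9) = 1.61575 × 10^13 m²/s²
vₚ = 4.01964 × 10^6 m/s ≈ 4020 km/s
vₐ² = 9.941 × 10^20 × (6.31912 × 10^-9 − 4.86369 × 10^-9) = 1.44683 × 10^12 m²/s²
vₐ = 1.20284 × 10^6 m/s ≈ 1203 km/s

Final answer: vₚ = 4020 km/s, vₐ = 1203 km/s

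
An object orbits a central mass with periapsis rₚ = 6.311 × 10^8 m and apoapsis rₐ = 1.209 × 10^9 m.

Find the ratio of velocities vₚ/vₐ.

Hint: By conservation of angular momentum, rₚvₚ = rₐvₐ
rₚ = 6.311 × 10^8 m
rₐ = 1.209 × 10^9 m
rₚvₚ = rₐvₐ  ⇒  vₚ/vₐ = rₐ/rₚ
vₚ/vₐ = (1.209 × 10^9) / (6.311 × 10^8) = 1.9157

Final answer: vₚ/vₐ = 1.916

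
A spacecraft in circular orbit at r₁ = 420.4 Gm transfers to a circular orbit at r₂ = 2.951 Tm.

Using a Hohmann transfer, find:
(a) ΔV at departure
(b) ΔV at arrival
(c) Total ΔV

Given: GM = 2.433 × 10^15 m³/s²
r₁ = 420.4 Gm = 4.204 × 10^11 m
r₂ = 2.951 Tm = 2.951 × 10^12 m
GM = 2.433 × 10^15 m³/s²
Transfer ellipse: a_t = (r₁ + r₂)/2 = 1.6857 × 10^12 m
Circular speed at r₁: v₁ = √(GM/r₁) = 76.0746 m/s
Transfer speed at r₁ (periapsis): v₁ₜ = √(GM(2/r₁ − 1/a_t)) = 100.655 m/s
(a) ΔV₁ = v₁ₜ − v₁ = 24.5801 m/s ≈ 24.58 m/s
Circular speed at r₂: v₂ = √(GM/r₂) = 28.7135 m/s
Transfer speed at r₂ (apoapsis): v₂ₜ = √(GM(2/r₂ − 1/a_t)) = 14.3393 m/s
(b) ΔV₂ = v₂ − v₂ₜ = 14.3742 m/s ≈ 14.37 m/s
(c) ΔV_total = ΔV₁ + ΔV₂ = 38.9544 m/s ≈ 38.95 m/s

Final answer:
(a) ΔV₁ = 24.58 m/s
(b) ΔV₂ = 14.37 m/s
(c) ΔV_total = 38.95 m/s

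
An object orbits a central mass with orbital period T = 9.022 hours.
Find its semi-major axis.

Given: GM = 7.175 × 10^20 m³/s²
T = 9.022 hours = 32479.2 s
GM = 7.175 × 10^20 m³/s²
Kepler's third law: a³ = GM T² / (4π²)
T² = 1.0549 × 10^9 s²
a³ = (7.175 × 10^20) × (1.0549 × 10^9) / (4π²) = 1.91722 × 10^28 m³
a = (a³)^(1/3) = 2.67644 × 10^9 m ≈ 2.676 Gm

Final answer: 2.676 Gm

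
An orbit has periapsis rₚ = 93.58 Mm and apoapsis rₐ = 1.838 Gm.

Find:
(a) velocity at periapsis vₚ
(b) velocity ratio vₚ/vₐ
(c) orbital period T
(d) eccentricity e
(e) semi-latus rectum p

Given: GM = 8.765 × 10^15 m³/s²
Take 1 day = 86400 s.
rₚ = 93.58 Mm = 9.358 × 10^7 m
rₐ = 1.838 Gm = 1.838 × 10^9 m
GM = 8.765 × 10^15 m³/s²
a = (rₚ + rₐ)/2 = 9.6579 × 10^8 m
e = (rₐ − rₚ)/(rₐ + rₚ) = (1.74442 × 10^9) / (1.93158 × 10^9) = 0.903105
(a) vₚ² = GM (2/rₚ − 1/a) = 8.765 × 10^15 × (2.13721 × 10^-8 − 1.03542 × 10^-9) = 1.78251 × 10^8 m²/s²;  vₚ = 13351.1 m/s ≈ 13.35 km/s
(b) vₚ/vₐ = rₐ/rₚ (angular momentum) = (1.838 × 10^9) / (9.358 × 10^7) = 19.6409 ≈ 19.64
(c) a³ = 9.00841 × 10^26 m³;  T = 2π √(a³/GM) = 2π × 320589 s = 2.01432 × 10^6 s ≈ 23.31 days
(d) e = 0.903105 ≈ 0.9031
(e) 1 − e² = 0.184401;  p = a(1 − e²) = 9.6579 × 10^8 × 0.184401 = 1.78093 × 10^8 m ≈ 178.1 Mm

Final answer:
(a) velocity at periapsis vₚ = 13.35 km/s
(b) velocity ratio vₚ/vₐ = 19.64
(c) orbital period T = 23.31 days
(d) eccentricity e = 0.9031
(e) semi-latus rectum p = 178.1 Mm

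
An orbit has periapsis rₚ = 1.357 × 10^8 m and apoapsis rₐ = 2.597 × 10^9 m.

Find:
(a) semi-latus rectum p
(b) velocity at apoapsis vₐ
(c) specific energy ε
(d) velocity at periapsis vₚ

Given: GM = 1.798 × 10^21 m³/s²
rₚ = 1.357 × 10^8 m
rₐ = 2.597 × 10^9 m
GM = 1.798 × 10^21 m³/s²
a = (rₚ + rₐ)/2 = 1.36635 × 10^9 m
e = (rₐ − rₚ)/(rₐ + rₚ) = (2.4613 × 10^9) / (2.7327 × 10^9) = 0.900684
(a) 1 − e² = 0.188768;  p = a(1 − e²) = 1.36635 × 10^9 × 0.188768 = 2.57923 × 10^8 m ≈ 2.579 × 10^8 m
(b) vₐ² = GM (2/rₐ − 1/a) = 1.798 × 10^21 × (7.70119 × 10^-10 − 7.31877 × 10^-10) = 6.876 × 10^10 m²/s²;  vₐ = 262221 m/s ≈ 262.2 km/s
(c) 2a = 2.7327 × 10^9 m;  ε = −GM/(2a) = -6.57957 × 10^11 J/kg ≈ -658 GJ/kg
(d) vₚ² = GM (2/rₚ − 1/a) = 1.798 × 10^21 × (1.47384 × 10^-8 − 7.31877 × 10^-10) = 2.51837 × 10^13 m²/s²;  vₚ = 5.01834 × 10^6 m/s ≈ 5018 km/s

Final answer:
(a) semi-latus rectum p = 2.579 × 10^8 m
(b) velocity at apoapsis vₐ = 262.2 km/s
(c) specific energy ε = -658 GJ/kg
(d) velocity at periapsis vₚ = 5018 km/s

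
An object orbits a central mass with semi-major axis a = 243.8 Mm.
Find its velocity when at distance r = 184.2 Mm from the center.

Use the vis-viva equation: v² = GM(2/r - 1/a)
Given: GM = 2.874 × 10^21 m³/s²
a = 243.8 Mm = 2.438 × 10^8 m
r = 184.2 Mm = 1.842 × 10^8 m
GM = 2.874 × 10^21 m³/s²
2/r − 1/a = 1.08578 × 10^-8 − 4.10172 × 10^-9 = 6.75604 × 10^-9 m⁻¹
v² = GM (2/r − 1/a) = 1.94169 × 10^13 m²/s²
v = 4.40646 × 10^6 m/s ≈ 4406 km/s

Final answer: 4406 km/s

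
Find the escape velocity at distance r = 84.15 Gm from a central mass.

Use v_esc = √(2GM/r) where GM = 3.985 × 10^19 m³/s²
r = 84.15 Gm = 8.415 × 10^10 m
GM = 3.985 × 10^19 m³/s²
2GM/r = 2 × (3.985 × 10^19) / (8.415 × 10^10) = 9.47118 × 10^8 m²/s²
v_esc = √(2GM/r) = 30775.3 m/s ≈ 30.78 km/s

Final answer: 30.78 km/s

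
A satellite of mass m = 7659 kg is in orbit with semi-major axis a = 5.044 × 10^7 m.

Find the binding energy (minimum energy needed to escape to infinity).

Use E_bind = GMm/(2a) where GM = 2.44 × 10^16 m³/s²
a = 5.044 × 10^7 m
GM = 2.44 × 10^16 m³/s²
m = 7659 kg
GMm = 2.44 × 10^16 × 7659 = 1.8688 × 10^20 m³·kg/s²
2a = 1.0088 × 10^8 m
E_bind = GMm/(2a) = 1.85249 × 10^12 J ≈ 1.852 TJ

Final answer: 1.852 TJ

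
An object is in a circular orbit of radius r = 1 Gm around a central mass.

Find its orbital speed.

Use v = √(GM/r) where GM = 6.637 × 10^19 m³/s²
r = 1 Gm = 1 × 10^9 m
GM = 6.637 × 10^19 m³/s²
GM/r = (6.637 × 10^19) / (1 × 10^9) = 6.637 × 10^10 m²/s²
v = √(GM/r) = 257624 m/s ≈ 257.6 km/s

Final answer: 257.6 km/s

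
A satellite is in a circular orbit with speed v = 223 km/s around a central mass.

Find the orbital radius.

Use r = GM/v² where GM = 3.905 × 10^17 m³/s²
v = 223 km/s = 223000 m/s
GM = 3.905 × 10^17 m³/s²
v² = 4.9729 × 10^10 m²/s²
r = GM/v² = (3.905 × 10^17) / (4.9729 × 10^10) = 7.85256 × 10^6 m ≈ 7.853 Mm

Final answer: 7.853 Mm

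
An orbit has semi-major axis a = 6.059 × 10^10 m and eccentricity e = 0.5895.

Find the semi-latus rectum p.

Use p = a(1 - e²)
a = 6.059 × 10^10 m
e = 0.5895,  e² = 0.34751,  1 − e² = 0.65249
p = a(1 − e²) = 6.059 × 10^10 m × 0.65249 = 3.95344 × 10^10 m ≈ 3.953 × 10^10 m

Final answer: p = 3.953 × 10^10 m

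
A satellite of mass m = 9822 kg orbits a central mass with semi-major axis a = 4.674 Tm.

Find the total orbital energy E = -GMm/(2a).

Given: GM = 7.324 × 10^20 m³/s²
a = 4.674 Tm = 4.674 × 10^12 m
GM = 7.324 × 10^20 m³/s²
2a = 9.348 × 10^12 m
GMm = 7.324 × 10^20 × 9822 = 7.19363 × 10^24 m³·kg/s²
E = −GMm/(2a) = -7.69537 × 10^11 J ≈ -769.5 GJ

Final answer: -769.5 GJ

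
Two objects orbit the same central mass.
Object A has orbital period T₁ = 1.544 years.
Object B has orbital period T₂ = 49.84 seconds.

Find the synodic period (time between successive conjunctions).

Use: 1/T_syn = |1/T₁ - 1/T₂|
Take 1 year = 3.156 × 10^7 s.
T₁ = 1.544 years = 4.87286 × 10^7 s
T₂ = 49.84 seconds
1/T₁ = 2.05218 × 10^-8 s⁻¹
1/T₂ = 0.0200642 s⁻¹
|1/T₁ − 1/T₂| = 0.0200642 s⁻¹
T_syn = 1 / |1/T₁ − 1/T₂| = 49.8401 s ≈ 49.84 seconds

Final answer: T_syn = 49.84 seconds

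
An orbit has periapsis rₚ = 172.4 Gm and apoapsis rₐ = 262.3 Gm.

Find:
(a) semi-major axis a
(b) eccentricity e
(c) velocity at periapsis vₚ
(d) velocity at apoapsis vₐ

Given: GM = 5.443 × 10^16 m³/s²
rₚ = 172.4 Gm = 1.724 × 10^11 m
rₐ = 262.3 Gm = 2.623 × 10^11 m
GM = 5.443 × 10^16 m³/s²
a = (rₚ + rₐ)/2 = 2.1735 × 10^11 m
e = (rₐ − rₚ)/(rₐ + rₚ) = (8.99 × 10^10) / (4.347 × 10^11) = 0.206809
(a) a = 2.1735 × 10^11 m ≈ 217.3 Gm
(b) e = 0.206809 ≈ 0.2068
(c) vₚ² = GM (2/rₚ − 1/a) = 5.443 × 10^16 × (1.16009 × 10^-11 − 4.60087 × 10^-12) = 381013 m²/s²;  vₚ = 617.262 m/s ≈ 617.3 m/s
(d) vₐ² = GM (2/rₐ − 1/a) = 5.443 × 10^16 × (7.62486 × 10^-12 − 4.60087 × 10^-12) = 164595 m²/s²;  vₐ = 405.704 m/s ≈ 405.7 m/s

Final answer:
(a) semi-major axis a = 217.3 Gm
(b) eccentricity e = 0.2068
(c) velocity at periapsis vₚ = 617.3 m/s
(d) velocity at apoapsis vₐ = 405.7 m/s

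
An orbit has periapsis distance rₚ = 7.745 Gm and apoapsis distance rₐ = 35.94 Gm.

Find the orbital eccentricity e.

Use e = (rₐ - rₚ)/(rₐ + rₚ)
rₚ = 7.745 Gm = 7.745 × 10^9 m
rₐ = 35.94 Gm = 3.594 × 10^10 m
rₐ − rₚ = 2.8195 × 10^10 m
rₐ + rₚ = 4.3685 × 10^10 m
e = (rₐ − rₚ)/(rₐ + rₚ) = 0.645416

Final answer: e = 0.6454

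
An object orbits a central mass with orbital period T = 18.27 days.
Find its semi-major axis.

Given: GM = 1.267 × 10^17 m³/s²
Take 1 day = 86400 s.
T = 18.27 days = 1.57853 × 10^6 s
GM = 1.267 × 10^17 m³/s²
Kepler's third law: a³ = GM T² / (4π²)
T² = 2.49175 × 10^12 s²
a³ = (1.267 × 10^17) × (2.49175 × 10^12) / (4π²) = 7.9969 × 10^27 m³
a = (a³)^(1/3) = 1.99974 × 10^9 m ≈ 2 Gm

Final answer: 2 Gm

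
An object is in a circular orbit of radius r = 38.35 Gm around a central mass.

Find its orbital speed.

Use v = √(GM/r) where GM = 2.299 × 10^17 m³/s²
r = 38.35 Gm = 3.835 × 10^10 m
GM = 2.299 × 10^17 m³/s²
GM/r = (2.299 × 10^17) / (3.835 × 10^10) = 5.99478 × 10^6 m²/s²
v = √(GM/r) = 2448.42 m/s ≈ 2.448 km/s

Final answer: 2.448 km/s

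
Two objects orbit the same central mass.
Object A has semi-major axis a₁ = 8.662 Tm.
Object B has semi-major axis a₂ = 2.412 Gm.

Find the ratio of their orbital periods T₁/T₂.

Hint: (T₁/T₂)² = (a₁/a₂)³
a₁ = 8.662 Tm = 8.662 × 10^12 m
a₂ = 2.412 Gm = 2.412 × 10^9 m
a₁/a₂ = 3591.21
T₁/T₂ = (a₁/a₂)^(3/2) = (3591.21)^1.5 = 215209

Final answer: T₁/T₂ = 2.152 × 10^5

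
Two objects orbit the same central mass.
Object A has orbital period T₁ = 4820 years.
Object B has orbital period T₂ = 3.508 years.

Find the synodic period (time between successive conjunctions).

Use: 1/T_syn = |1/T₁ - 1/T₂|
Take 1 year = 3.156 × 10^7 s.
T₁ = 4820 years = 1.52119 × 10^11 s
T₂ = 3.508 years = 1.10712 × 10^8 s
1/T₁ = 6.57379 × 10^-12 s⁻¹
1/T₂ = 9.03241 × 10^-9 s⁻¹
|1/T₁ − 1/T₂| = 9.02583 × 10^-9 s⁻¹
T_syn = 1 / |1/T₁ − 1/T₂| = 1.10793 × 10^8 s ≈ 3.511 years

Final answer: T_syn = 3.511 years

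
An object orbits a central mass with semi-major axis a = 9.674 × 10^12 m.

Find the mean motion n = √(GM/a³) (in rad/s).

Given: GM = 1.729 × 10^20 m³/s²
a = 9.674 × 10^12 m
GM = 1.729 × 10^20 m³/s²
a³ = 9.05354 × 10^38 m³
GM/a³ = (1.729 × 10^20) / (9.05354 × 10^38) = 1.90975 × 10^-19 s⁻²
n = √(GM/a³) = 4.37007 × 10^-10 rad/s ≈ 4.37 × 10^-10 rad/s

Final answer: n = 4.37 × 10^-10 rad/s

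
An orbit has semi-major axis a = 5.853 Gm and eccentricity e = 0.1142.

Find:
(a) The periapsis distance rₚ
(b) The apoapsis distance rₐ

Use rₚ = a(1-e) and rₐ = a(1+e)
a = 5.853 Gm = 5.853 × 10^9 m
e = 0.1142:  1 − e = 0.8858,  1 + e = 1.1142
(a) rₚ = a(1 − e) = 5.853 × 10^9 m × 0.8858 = 5.18459 × 10^9 m ≈ 5.185 Gm
(b) rₐ = a(1 + e) = 5.853 × 10^9 m × 1.1142 = 6.52141 × 10^9 m ≈ 6.521 Gm

Final answer:
(a) rₚ = 5.185 Gm
(b) rₐ = 6.521 Gm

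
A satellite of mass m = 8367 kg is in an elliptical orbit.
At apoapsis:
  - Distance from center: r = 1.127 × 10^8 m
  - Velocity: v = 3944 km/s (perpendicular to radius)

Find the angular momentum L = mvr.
r = 1.127 × 10^8 m
v = 3944 km/s = 3.944 × 10^6 m/s
vr = 3.944 × 10^6 × 1.127 × 10^8 = 4.44489 × 10^14 m²/s
L = m × vr = 8367 × 4.44489 × 10^14 = 3.71904 × 10^18 kg·m²/s ≈ 3.719 × 10^18 kg·m²/s

Final answer: L = 3.719 × 10^18 kg·m²/s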